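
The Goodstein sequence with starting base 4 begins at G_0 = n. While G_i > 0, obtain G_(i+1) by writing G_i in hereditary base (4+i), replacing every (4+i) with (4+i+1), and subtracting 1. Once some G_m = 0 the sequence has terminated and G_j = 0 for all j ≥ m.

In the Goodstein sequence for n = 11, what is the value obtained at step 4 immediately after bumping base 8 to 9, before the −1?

(0) 11|_4 = 2·4 + 3 ↦ 2·5 + 3|_5 = 13 ⇒ 12
(1) 12|_5 = 2·5 + 2 ↦ 2·6 + 2|_6 = 14 ⇒ 13
(2) 13|_6 = 2·6 + 1 ↦ 2·7 + 1|_7 = 15 ⇒ 14
(3) 14|_7 = 2·7 ↦ 2·8|_8 = 16 ⇒ 15

16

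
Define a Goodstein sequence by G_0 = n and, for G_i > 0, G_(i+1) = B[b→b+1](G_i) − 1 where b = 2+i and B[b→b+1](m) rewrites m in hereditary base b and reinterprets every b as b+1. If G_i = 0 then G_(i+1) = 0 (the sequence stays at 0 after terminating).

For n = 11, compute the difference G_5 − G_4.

i=0: 11 = 2^(2 + 1) + 2 + 1 (b=2); 2→3: 3^(3 + 1) + 3 + 1 = 85; 85−1 = 84
i=1: 84 = 3^(3 + 1) + 3 (b=3); 3→4: 4^(4 + 1) + 4 = 1028; 1028−1 = 1027
i=2: 1027 = 4^(4 + 1) + 3 (b=4); 4→5: 5^(5 + 1) + 3 = 15628; 15628−1 = 15627
i=3: 15627 = 5^(5 + 1) + 2 (b=5); 5→6: 6^(6 + 1) + 2 = 279938; 279938−1 = 279937
i=4: 279937 = 6^(6 + 1) + 1 (b=6); 6→7: 7^(7 + 1) + 1 = 5764802; 5764802−1 = 5764801

5484864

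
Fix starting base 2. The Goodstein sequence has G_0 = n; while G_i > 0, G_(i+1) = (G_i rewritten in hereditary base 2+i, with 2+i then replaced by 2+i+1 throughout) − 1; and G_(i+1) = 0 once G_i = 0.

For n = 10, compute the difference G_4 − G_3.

264310

G_0 = 10. HB_2(10) = 2^(2 + 1) + 2. Bump = 84. G_1 = 83.
G_1 = 83. HB_3(83) = 3^(3 + 1) + 2. Bump = 1026. G_2 = 1025.
G_2 = 1025. HB_4(1025) = 4^(4 + 1) + 1. Bump = 15626. G_3 = 15625.
G_3 = 15625. HB_5(15625) = 5^(5 + 1). Bump = 279936. G_4 = 279935.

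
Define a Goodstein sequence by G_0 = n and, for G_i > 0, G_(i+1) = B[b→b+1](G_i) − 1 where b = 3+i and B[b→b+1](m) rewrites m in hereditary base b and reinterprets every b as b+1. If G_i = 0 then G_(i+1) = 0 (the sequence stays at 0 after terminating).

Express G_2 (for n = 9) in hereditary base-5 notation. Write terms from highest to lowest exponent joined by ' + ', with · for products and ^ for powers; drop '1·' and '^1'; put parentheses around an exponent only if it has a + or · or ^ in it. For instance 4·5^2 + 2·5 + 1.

3·5 + 2

i=0: 9 = 3^2 (b=3); 3→4: 4^2 = 16; 16−1 = 15
i=1: 15 = 3·4 + 3 (b=4); 4→5: 3·5 + 3 = 18; 18−1 = 17
i=2: 17 = 3·5 + 2 (b=5); 5→6: 3·6 + 2 = 20; 20−1 = 19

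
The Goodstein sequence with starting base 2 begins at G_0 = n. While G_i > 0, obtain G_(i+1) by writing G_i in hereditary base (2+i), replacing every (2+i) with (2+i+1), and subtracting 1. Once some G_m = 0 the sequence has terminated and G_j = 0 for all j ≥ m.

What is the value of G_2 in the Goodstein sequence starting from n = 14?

1281

step 0: 14 = 2^(2 + 1) + 2^2 + 2; sub 3 for 2: 3^(3 + 1) + 3^3 + 3; = 111; G_1 = 111−1 = 110
step 1: 110 = 3^(3 + 1) + 3^3 + 2; sub 4 for 3: 4^(4 + 1) + 4^4 + 2; = 1282; G_2 = 1282−1 = 1281
step 2: 1281 = 4^(4 + 1) + 4^4 + 1; sub 5 for 4: 5^(5 + 1) + 5^5 + 1; = 18751; G_3 = 18751−1 = 18750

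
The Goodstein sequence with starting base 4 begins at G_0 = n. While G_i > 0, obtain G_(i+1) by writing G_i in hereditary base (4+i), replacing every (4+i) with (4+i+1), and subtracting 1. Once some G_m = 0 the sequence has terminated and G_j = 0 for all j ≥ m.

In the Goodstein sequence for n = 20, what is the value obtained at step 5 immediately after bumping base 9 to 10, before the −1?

100

step 0: 20 = 4^2 + 4; sub 5 for 4: 5^2 + 5; = 30; G_1 = 30−1 = 29
step 1: 29 = 5^2 + 4; sub 6 for 5: 6^2 + 4; = 40; G_2 = 40−1 = 39
step 2: 39 = 6^2 + 3; sub 7 for 6: 7^2 + 3; = 52; G_3 = 52−1 = 51
step 3: 51 = 7^2 + 2; sub 8 for 7: 8^2 + 2; = 66; G_4 = 66−1 = 65
step 4: 65 = 8^2 + 1; sub 9 for 8: 9^2 + 1; = 82; G_5 = 82−1 = 81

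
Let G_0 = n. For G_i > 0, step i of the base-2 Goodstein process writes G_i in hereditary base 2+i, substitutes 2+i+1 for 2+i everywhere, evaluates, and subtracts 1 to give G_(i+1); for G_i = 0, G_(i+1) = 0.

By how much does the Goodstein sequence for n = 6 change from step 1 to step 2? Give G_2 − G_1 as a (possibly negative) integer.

228

6 —HB2→ 2^2 + 2 —bump→ 3^3 + 3 = 30 —(−1)→ 29
29 —HB3→ 3^3 + 2 —bump→ 4^4 + 2 = 258 —(−1)→ 257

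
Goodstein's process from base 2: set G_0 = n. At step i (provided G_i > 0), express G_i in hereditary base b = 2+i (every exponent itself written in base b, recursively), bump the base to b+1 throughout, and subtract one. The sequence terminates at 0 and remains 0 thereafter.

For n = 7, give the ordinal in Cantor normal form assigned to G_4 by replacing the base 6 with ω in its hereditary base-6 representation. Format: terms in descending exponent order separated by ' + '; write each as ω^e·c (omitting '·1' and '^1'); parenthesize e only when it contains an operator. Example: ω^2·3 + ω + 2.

ω^ω + 1

(0) 7|_2 = 2^2 + 2 + 1 ↦ 3^3 + 3 + 1|_3 = 31 ⇒ 30
(1) 30|_3 = 3^3 + 3 ↦ 4^4 + 4|_4 = 260 ⇒ 259
(2) 259|_4 = 4^4 + 3 ↦ 5^5 + 3|_5 = 3128 ⇒ 3127
(3) 3127|_5 = 5^5 + 2 ↦ 6^6 + 2|_6 = 46658 ⇒ 46657
(4) 46657|_6 = 6^6 + 1 ↦ 7^7 + 1|_7 = 823544 ⇒ 823543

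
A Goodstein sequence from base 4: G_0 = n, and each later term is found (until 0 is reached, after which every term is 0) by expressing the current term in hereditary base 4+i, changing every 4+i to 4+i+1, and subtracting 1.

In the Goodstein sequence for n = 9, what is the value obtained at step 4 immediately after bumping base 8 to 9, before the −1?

12

G_0=9  [base 4] 2·4 + 1  →[4↦5]→  2·5 + 1 = 11  −1 ⇒ G_1=10
G_1=10  [base 5] 2·5  →[5↦6]→  2·6 = 12  −1 ⇒ G_2=11
G_2=11  [base 6] 6 + 5  →[6↦7]→  7 + 5 = 12  −1 ⇒ G_3=11
G_3=11  [base 7] 7 + 4  →[7↦8]→  8 + 4 = 12  −1 ⇒ G_4=11
G_4=11  [base 8] 8 + 3  →[8↦9]→  9 + 3 = 12  −1 ⇒ G_5=11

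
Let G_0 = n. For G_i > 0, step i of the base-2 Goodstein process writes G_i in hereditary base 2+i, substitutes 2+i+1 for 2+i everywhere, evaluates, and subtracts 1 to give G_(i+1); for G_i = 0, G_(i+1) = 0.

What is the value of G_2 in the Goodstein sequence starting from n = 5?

255

G_0 = 5. HB_2(5) = 2^2 + 1. Bump = 28. G_1 = 27.
G_1 = 27. HB_3(27) = 3^3. Bump = 256. G_2 = 255.
G_2 = 255. HB_4(255) = 3·4^3 + 3·4^2 + 3·4 + 3. Bump = 468. G_3 = 467.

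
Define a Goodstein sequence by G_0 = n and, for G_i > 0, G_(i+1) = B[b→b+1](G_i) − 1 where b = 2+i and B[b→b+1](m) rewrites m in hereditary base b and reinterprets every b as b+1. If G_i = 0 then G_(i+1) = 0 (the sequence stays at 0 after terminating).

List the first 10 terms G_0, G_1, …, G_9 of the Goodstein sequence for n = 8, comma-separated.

[0] 8 ≡ 2^(2 + 1) (base 2). Lift 3: 81. −1: 80.
[1] 80 ≡ 2·3^3 + 2·3^2 + 2·3 + 2 (base 3). Lift 4: 554. −1: 553.
[2] 553 ≡ 2·4^4 + 2·4^2 + 2·4 + 1 (base 4). Lift 5: 6311. −1: 6310.
[3] 6310 ≡ 2·5^5 + 2·5^2 + 2·5 (base 5). Lift 6: 93396. −1: 93395.
[4] 93395 ≡ 2·6^6 + 2·6^2 + 6 + 5 (base 6). Lift 7: 1647196. −1: 1647195.
[5] 1647195 ≡ 2·7^7 + 2·7^2 + 7 + 4 (base 7). Lift 8: 33554572. −1: 33554571.
[6] 33554571 ≡ 2·8^8 + 2·8^2 + 8 + 3 (base 8). Lift 9: 774841152. −1: 774841151.
[7] 774841151 ≡ 2·9^9 + 2·9^2 + 9 + 2 (base 9). Lift 10: 20000000212. −1: 20000000211.
[8] 20000000211 ≡ 2·10^10 + 2·10^2 + 10 + 1 (base 10). Lift 11: 570623341476. −1: 570623341475.

8, 80, 553, 6310, 93395, 1647195, 33554571, 774841151, 20000000211, 570623341475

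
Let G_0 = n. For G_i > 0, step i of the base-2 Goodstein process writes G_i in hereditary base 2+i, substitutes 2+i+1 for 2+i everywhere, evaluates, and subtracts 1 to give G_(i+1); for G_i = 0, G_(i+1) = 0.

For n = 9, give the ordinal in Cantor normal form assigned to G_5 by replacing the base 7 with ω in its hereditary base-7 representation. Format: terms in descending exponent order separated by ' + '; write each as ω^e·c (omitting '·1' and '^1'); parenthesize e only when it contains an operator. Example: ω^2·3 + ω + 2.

[0] 9 ≡ 2^(2 + 1) + 1 (base 2). Lift 3: 82. −1: 81.
[1] 81 ≡ 3^(3 + 1) (base 3). Lift 4: 1024. −1: 1023.
[2] 1023 ≡ 3·4^4 + 3·4^3 + 3·4^2 + 3·4 + 3 (base 4). Lift 5: 9843. −1: 9842.
[3] 9842 ≡ 3·5^5 + 3·5^3 + 3·5^2 + 3·5 + 2 (base 5). Lift 6: 140744. −1: 140743.
[4] 140743 ≡ 3·6^6 + 3·6^3 + 3·6^2 + 3·6 + 1 (base 6). Lift 7: 2471827. −1: 2471826.
[5] 2471826 ≡ 3·7^7 + 3·7^3 + 3·7^2 + 3·7 (base 7). Lift 8: 50333400. −1: 50333399.

ω^ω·3 + ω^3·3 + ω^2·3 + ω·3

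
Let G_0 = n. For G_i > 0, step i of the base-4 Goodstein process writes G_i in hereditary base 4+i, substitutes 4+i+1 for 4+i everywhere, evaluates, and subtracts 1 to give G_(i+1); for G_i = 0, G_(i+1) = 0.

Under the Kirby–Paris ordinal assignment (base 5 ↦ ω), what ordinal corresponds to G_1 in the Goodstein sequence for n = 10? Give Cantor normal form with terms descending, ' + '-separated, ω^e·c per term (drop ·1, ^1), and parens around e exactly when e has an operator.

ω·2 + 1

10 —HB4→ 2·4 + 2 —bump→ 2·5 + 2 = 12 —(−1)→ 11
11 —HB5→ 2·5 + 1 —bump→ 2·6 + 1 = 13 —(−1)→ 12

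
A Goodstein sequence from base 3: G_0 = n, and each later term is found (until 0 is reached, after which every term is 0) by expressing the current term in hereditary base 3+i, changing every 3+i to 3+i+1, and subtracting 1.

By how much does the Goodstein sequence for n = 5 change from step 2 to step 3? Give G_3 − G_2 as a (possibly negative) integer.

5 —HB3→ 3 + 2 —bump→ 4 + 2 = 6 —(−1)→ 5
5 —HB4→ 4 + 1 —bump→ 5 + 1 = 6 —(−1)→ 5
5 —HB5→ 5 —bump→ 6 = 6 —(−1)→ 5

0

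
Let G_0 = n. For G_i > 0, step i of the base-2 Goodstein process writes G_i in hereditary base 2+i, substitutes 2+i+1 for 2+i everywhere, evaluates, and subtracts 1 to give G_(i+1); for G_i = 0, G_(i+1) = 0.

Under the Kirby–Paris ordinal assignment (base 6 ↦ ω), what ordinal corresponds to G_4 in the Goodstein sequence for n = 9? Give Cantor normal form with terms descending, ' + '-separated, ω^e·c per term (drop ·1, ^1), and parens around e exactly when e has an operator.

ω^ω·3 + ω^3·3 + ω^2·3 + ω·3 + 1

G_0 = 9. HB_2(9) = 2^(2 + 1) + 1. Bump = 82. G_1 = 81.
G_1 = 81. HB_3(81) = 3^(3 + 1). Bump = 1024. G_2 = 1023.
G_2 = 1023. HB_4(1023) = 3·4^4 + 3·4^3 + 3·4^2 + 3·4 + 3. Bump = 9843. G_3 = 9842.
G_3 = 9842. HB_5(9842) = 3·5^5 + 3·5^3 + 3·5^2 + 3·5 + 2. Bump = 140744. G_4 = 140743.
G_4 = 140743. HB_6(140743) = 3·6^6 + 3·6^3 + 3·6^2 + 3·6 + 1. Bump = 2471827. G_5 = 2471826.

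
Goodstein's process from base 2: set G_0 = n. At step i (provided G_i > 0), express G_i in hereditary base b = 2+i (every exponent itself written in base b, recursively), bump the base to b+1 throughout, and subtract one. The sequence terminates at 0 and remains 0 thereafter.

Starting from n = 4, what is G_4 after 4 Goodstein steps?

step 0: 4 = 2^2; sub 3 for 2: 3^3; = 27; G_1 = 27−1 = 26
step 1: 26 = 2·3^2 + 2·3 + 2; sub 4 for 3: 2·4^2 + 2·4 + 2; = 42; G_2 = 42−1 = 41
step 2: 41 = 2·4^2 + 2·4 + 1; sub 5 for 4: 2·5^2 + 2·5 + 1; = 61; G_3 = 61−1 = 60
step 3: 60 = 2·5^2 + 2·5; sub 6 for 5: 2·6^2 + 2·6; = 84; G_4 = 84−1 = 83

83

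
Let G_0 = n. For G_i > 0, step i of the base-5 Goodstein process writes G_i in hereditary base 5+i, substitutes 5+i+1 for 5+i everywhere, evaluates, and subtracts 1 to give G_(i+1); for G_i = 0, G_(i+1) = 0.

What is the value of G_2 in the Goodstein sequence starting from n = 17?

21

[0] 17 ≡ 3·5 + 2 (base 5). Lift 6: 20. −1: 19.
[1] 19 ≡ 3·6 + 1 (base 6). Lift 7: 22. −1: 21.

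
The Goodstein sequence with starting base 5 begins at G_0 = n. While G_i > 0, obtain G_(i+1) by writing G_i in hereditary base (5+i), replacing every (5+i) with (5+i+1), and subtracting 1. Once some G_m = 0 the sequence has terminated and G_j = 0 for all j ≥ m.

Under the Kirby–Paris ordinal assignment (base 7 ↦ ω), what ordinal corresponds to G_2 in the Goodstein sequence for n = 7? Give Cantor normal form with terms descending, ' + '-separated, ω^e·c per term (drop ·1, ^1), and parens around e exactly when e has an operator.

7 —HB5→ 5 + 2 —bump→ 6 + 2 = 8 —(−1)→ 7
7 —HB6→ 6 + 1 —bump→ 7 + 1 = 8 —(−1)→ 7

ω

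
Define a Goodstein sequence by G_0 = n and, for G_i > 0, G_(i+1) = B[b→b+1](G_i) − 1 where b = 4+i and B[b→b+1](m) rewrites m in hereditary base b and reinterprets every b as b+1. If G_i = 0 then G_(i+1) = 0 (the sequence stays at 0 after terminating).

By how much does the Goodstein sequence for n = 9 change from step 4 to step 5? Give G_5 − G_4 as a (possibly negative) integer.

G_0 = 9. HB_4(9) = 2·4 + 1. Bump = 11. G_1 = 10.
G_1 = 10. HB_5(10) = 2·5. Bump = 12. G_2 = 11.
G_2 = 11. HB_6(11) = 6 + 5. Bump = 12. G_3 = 11.
G_3 = 11. HB_7(11) = 7 + 4. Bump = 12. G_4 = 11.
G_4 = 11. HB_8(11) = 8 + 3. Bump = 12. G_5 = 11.

0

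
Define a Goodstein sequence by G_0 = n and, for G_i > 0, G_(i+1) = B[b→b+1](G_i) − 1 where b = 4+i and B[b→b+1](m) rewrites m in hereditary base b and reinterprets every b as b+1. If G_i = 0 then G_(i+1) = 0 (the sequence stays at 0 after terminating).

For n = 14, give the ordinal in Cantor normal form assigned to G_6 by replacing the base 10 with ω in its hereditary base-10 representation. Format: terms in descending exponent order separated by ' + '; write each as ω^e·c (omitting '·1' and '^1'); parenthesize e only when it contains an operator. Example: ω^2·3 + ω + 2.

step 0: 14 = 3·4 + 2; sub 5 for 4: 3·5 + 2; = 17; G_1 = 17−1 = 16
step 1: 16 = 3·5 + 1; sub 6 for 5: 3·6 + 1; = 19; G_2 = 19−1 = 18
step 2: 18 = 3·6; sub 7 for 6: 3·7; = 21; G_3 = 21−1 = 20
step 3: 20 = 2·7 + 6; sub 8 for 7: 2·8 + 6; = 22; G_4 = 22−1 = 21
step 4: 21 = 2·8 + 5; sub 9 for 8: 2·9 + 5; = 23; G_5 = 23−1 = 22
step 5: 22 = 2·9 + 4; sub 10 for 9: 2·10 + 4; = 24; G_6 = 24−1 = 23
step 6: 23 = 2·10 + 3; sub 11 for 10: 2·11 + 3; = 25; G_7 = 25−1 = 24

ω·2 + 3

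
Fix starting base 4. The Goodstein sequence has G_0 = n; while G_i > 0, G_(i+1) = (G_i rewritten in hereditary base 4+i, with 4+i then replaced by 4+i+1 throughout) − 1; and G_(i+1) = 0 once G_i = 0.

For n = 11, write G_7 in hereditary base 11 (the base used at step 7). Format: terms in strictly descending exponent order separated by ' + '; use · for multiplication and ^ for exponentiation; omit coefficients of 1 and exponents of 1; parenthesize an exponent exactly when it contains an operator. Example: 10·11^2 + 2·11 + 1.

G_0 = 11. HB_4(11) = 2·4 + 3. Bump = 13. G_1 = 12.
G_1 = 12. HB_5(12) = 2·5 + 2. Bump = 14. G_2 = 13.
G_2 = 13. HB_6(13) = 2·6 + 1. Bump = 15. G_3 = 14.
G_3 = 14. HB_7(14) = 2·7. Bump = 16. G_4 = 15.
G_4 = 15. HB_8(15) = 8 + 7. Bump = 16. G_5 = 15.
G_5 = 15. HB_9(15) = 9 + 6. Bump = 16. G_6 = 15.
G_6 = 15. HB_10(15) = 10 + 5. Bump = 16. G_7 = 15.
G_7 = 15. HB_11(15) = 11 + 4. Bump = 16. G_8 = 15.

11 + 4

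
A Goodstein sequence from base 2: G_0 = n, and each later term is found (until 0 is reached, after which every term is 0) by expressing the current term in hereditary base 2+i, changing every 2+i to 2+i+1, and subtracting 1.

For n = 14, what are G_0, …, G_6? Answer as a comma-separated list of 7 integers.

G_0=14  [base 2] 2^(2 + 1) + 2^2 + 2  →[2↦3]→  3^(3 + 1) + 3^3 + 3 = 111  −1 ⇒ G_1=110
G_1=110  [base 3] 3^(3 + 1) + 3^3 + 2  →[3↦4]→  4^(4 + 1) + 4^4 + 2 = 1282  −1 ⇒ G_2=1281
G_2=1281  [base 4] 4^(4 + 1) + 4^4 + 1  →[4↦5]→  5^(5 + 1) + 5^5 + 1 = 18751  −1 ⇒ G_3=18750
G_3=18750  [base 5] 5^(5 + 1) + 5^5  →[5↦6]→  6^(6 + 1) + 6^6 = 326592  −1 ⇒ G_4=326591
G_4=326591  [base 6] 6^(6 + 1) + 5·6^5 + 5·6^4 + 5·6^3 + 5·6^2 + 5·6 + 5  →[6↦7]→  7^(7 + 1) + 5·7^5 + 5·7^4 + 5·7^3 + 5·7^2 + 5·7 + 5 = 5862841  −1 ⇒ G_5=5862840
G_5=5862840  [base 7] 7^(7 + 1) + 5·7^5 + 5·7^4 + 5·7^3 + 5·7^2 + 5·7 + 4  →[7↦8]→  8^(8 + 1) + 5·8^5 + 5·8^4 + 5·8^3 + 5·8^2 + 5·8 + 4 = 134404972  −1 ⇒ G_6=134404971

14, 110, 1281, 18750, 326591, 5862840, 134404971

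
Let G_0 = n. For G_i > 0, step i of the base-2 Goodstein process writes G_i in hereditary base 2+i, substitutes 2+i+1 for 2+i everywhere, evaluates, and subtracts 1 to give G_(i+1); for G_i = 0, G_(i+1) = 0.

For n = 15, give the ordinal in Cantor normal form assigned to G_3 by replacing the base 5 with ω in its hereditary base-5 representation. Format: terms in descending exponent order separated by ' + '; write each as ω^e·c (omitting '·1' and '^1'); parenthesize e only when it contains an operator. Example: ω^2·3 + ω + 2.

ω^(ω + 1) + ω^ω + 2

step 0: 15 = 2^(2 + 1) + 2^2 + 2 + 1; sub 3 for 2: 3^(3 + 1) + 3^3 + 3 + 1; = 112; G_1 = 112−1 = 111
step 1: 111 = 3^(3 + 1) + 3^3 + 3; sub 4 for 3: 4^(4 + 1) + 4^4 + 4; = 1284; G_2 = 1284−1 = 1283
step 2: 1283 = 4^(4 + 1) + 4^4 + 3; sub 5 for 4: 5^(5 + 1) + 5^5 + 3; = 18753; G_3 = 18753−1 = 18752
step 3: 18752 = 5^(5 + 1) + 5^5 + 2; sub 6 for 5: 6^(6 + 1) + 6^6 + 2; = 326594; G_4 = 326594−1 = 326593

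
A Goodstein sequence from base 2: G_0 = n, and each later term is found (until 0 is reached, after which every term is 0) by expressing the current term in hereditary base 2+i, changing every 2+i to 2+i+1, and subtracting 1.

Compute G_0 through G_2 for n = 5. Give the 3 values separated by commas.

5, 27, 255

[0] 5 ≡ 2^2 + 1 (base 2). Lift 3: 28. −1: 27.
[1] 27 ≡ 3^3 (base 3). Lift 4: 256. −1: 255.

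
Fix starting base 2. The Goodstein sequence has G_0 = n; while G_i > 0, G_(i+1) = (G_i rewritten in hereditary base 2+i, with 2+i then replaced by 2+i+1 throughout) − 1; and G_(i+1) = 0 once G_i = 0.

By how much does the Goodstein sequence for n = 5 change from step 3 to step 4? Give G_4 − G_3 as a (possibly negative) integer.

G_0 = 5. HB_2(5) = 2^2 + 1. Bump = 28. G_1 = 27.
G_1 = 27. HB_3(27) = 3^3. Bump = 256. G_2 = 255.
G_2 = 255. HB_4(255) = 3·4^3 + 3·4^2 + 3·4 + 3. Bump = 468. G_3 = 467.
G_3 = 467. HB_5(467) = 3·5^3 + 3·5^2 + 3·5 + 2. Bump = 776. G_4 = 775.

308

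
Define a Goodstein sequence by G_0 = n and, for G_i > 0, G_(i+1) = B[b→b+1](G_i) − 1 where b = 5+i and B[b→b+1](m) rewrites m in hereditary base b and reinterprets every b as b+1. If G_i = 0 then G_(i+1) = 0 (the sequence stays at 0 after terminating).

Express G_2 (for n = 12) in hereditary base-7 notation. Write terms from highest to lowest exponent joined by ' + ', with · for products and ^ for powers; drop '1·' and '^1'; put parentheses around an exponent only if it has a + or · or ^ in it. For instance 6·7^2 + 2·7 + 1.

[0] 12 ≡ 2·5 + 2 (base 5). Lift 6: 14. −1: 13.
[1] 13 ≡ 2·6 + 1 (base 6). Lift 7: 15. −1: 14.

2·7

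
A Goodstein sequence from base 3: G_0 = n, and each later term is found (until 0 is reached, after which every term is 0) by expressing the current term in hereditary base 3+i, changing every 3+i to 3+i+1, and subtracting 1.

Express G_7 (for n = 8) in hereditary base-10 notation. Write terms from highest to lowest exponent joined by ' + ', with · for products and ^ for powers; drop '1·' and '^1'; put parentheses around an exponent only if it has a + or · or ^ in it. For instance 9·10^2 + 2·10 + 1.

10 + 1

[0] 8 ≡ 2·3 + 2 (base 3). Lift 4: 10. −1: 9.
[1] 9 ≡ 2·4 + 1 (base 4). Lift 5: 11. −1: 10.
[2] 10 ≡ 2·5 (base 5). Lift 6: 12. −1: 11.
[3] 11 ≡ 6 + 5 (base 6). Lift 7: 12. −1: 11.
[4] 11 ≡ 7 + 4 (base 7). Lift 8: 12. −1: 11.
[5] 11 ≡ 8 + 3 (base 8). Lift 9: 12. −1: 11.
[6] 11 ≡ 9 + 2 (base 9). Lift 10: 12. −1: 11.
[7] 11 ≡ 10 + 1 (base 10). Lift 11: 12. −1: 11.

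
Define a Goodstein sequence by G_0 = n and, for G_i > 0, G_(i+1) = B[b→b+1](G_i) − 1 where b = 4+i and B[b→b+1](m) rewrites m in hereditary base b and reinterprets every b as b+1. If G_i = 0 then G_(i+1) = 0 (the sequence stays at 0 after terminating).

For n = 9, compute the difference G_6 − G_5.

base 4: 9 = 2·4 + 1; at 5: 2·5 + 1 = 11; next = 10
base 5: 10 = 2·5; at 6: 2·6 = 12; next = 11
base 6: 11 = 6 + 5; at 7: 7 + 5 = 12; next = 11
base 7: 11 = 7 + 4; at 8: 8 + 4 = 12; next = 11
base 8: 11 = 8 + 3; at 9: 9 + 3 = 12; next = 11
base 9: 11 = 9 + 2; at 10: 10 + 2 = 12; next = 11

0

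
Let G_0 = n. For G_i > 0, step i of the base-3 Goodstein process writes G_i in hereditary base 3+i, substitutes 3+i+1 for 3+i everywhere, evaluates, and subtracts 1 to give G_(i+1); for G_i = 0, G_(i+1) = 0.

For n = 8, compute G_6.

11

G_0=8  [base 3] 2·3 + 2  →[3↦4]→  2·4 + 2 = 10  −1 ⇒ G_1=9
G_1=9  [base 4] 2·4 + 1  →[4↦5]→  2·5 + 1 = 11  −1 ⇒ G_2=10
G_2=10  [base 5] 2·5  →[5↦6]→  2·6 = 12  −1 ⇒ G_3=11
G_3=11  [base 6] 6 + 5  →[6↦7]→  7 + 5 = 12  −1 ⇒ G_4=11
G_4=11  [base 7] 7 + 4  →[7↦8]→  8 + 4 = 12  −1 ⇒ G_5=11
G_5=11  [base 8] 8 + 3  →[8↦9]→  9 + 3 = 12  −1 ⇒ G_6=11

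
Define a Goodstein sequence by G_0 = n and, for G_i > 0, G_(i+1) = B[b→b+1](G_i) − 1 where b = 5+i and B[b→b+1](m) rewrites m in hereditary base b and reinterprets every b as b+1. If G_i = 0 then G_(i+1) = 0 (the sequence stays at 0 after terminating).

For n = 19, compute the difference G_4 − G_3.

2

(0) 19|_5 = 3·5 + 4 ↦ 3·6 + 4|_6 = 22 ⇒ 21
(1) 21|_6 = 3·6 + 3 ↦ 3·7 + 3|_7 = 24 ⇒ 23
(2) 23|_7 = 3·7 + 2 ↦ 3·8 + 2|_8 = 26 ⇒ 25
(3) 25|_8 = 3·8 + 1 ↦ 3·9 + 1|_9 = 28 ⇒ 27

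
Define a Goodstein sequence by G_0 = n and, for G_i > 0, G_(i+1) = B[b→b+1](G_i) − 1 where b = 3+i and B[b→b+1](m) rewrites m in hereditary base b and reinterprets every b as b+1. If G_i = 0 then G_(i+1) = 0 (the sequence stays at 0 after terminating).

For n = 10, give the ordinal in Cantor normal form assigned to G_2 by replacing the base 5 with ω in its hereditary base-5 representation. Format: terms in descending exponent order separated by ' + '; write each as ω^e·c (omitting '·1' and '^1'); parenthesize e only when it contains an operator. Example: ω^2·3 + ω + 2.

[0] 10 ≡ 3^2 + 1 (base 3). Lift 4: 17. −1: 16.
[1] 16 ≡ 4^2 (base 4). Lift 5: 25. −1: 24.

ω·4 + 4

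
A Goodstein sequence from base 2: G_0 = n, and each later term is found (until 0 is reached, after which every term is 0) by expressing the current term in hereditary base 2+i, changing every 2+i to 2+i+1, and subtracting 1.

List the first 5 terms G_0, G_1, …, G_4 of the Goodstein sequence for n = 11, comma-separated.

11, 84, 1027, 15627, 279937

G_0 = 11. HB_2(11) = 2^(2 + 1) + 2 + 1. Bump = 85. G_1 = 84.
G_1 = 84. HB_3(84) = 3^(3 + 1) + 3. Bump = 1028. G_2 = 1027.
G_2 = 1027. HB_4(1027) = 4^(4 + 1) + 3. Bump = 15628. G_3 = 15627.
G_3 = 15627. HB_5(15627) = 5^(5 + 1) + 2. Bump = 279938. G_4 = 279937.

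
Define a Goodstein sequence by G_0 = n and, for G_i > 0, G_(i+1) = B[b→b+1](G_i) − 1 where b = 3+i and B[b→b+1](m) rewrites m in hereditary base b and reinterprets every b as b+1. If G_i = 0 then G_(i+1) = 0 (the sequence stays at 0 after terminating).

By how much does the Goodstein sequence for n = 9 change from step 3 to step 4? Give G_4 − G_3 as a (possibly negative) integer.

base 3: 9 = 3^2; at 4: 4^2 = 16; next = 15
base 4: 15 = 3·4 + 3; at 5: 3·5 + 3 = 18; next = 17
base 5: 17 = 3·5 + 2; at 6: 3·6 + 2 = 20; next = 19
base 6: 19 = 3·6 + 1; at 7: 3·7 + 1 = 22; next = 21

2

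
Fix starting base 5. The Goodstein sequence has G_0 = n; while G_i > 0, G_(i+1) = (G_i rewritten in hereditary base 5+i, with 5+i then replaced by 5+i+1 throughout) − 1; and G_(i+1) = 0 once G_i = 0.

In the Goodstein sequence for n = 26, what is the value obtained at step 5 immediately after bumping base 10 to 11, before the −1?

(0) 26|_5 = 5^2 + 1 ↦ 6^2 + 1|_6 = 37 ⇒ 36
(1) 36|_6 = 6^2 ↦ 7^2|_7 = 49 ⇒ 48
(2) 48|_7 = 6·7 + 6 ↦ 6·8 + 6|_8 = 54 ⇒ 53
(3) 53|_8 = 6·8 + 5 ↦ 6·9 + 5|_9 = 59 ⇒ 58
(4) 58|_9 = 6·9 + 4 ↦ 6·10 + 4|_10 = 64 ⇒ 63

69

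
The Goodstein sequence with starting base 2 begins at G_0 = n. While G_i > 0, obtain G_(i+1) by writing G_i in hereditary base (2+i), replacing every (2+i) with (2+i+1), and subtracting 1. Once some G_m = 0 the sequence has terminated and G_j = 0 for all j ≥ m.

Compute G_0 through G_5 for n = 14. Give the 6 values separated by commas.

14, 110, 1281, 18750, 326591, 5862840

base 2: 14 = 2^(2 + 1) + 2^2 + 2; at 3: 3^(3 + 1) + 3^3 + 3 = 111; next = 110
base 3: 110 = 3^(3 + 1) + 3^3 + 2; at 4: 4^(4 + 1) + 4^4 + 2 = 1282; next = 1281
base 4: 1281 = 4^(4 + 1) + 4^4 + 1; at 5: 5^(5 + 1) + 5^5 + 1 = 18751; next = 18750
base 5: 18750 = 5^(5 + 1) + 5^5; at 6: 6^(6 + 1) + 6^6 = 326592; next = 326591
base 6: 326591 = 6^(6 + 1) + 5·6^5 + 5·6^4 + 5·6^3 + 5·6^2 + 5·6 + 5; at 7: 7^(7 + 1) + 5·7^5 + 5·7^4 + 5·7^3 + 5·7^2 + 5·7 + 5 = 5862841; next = 5862840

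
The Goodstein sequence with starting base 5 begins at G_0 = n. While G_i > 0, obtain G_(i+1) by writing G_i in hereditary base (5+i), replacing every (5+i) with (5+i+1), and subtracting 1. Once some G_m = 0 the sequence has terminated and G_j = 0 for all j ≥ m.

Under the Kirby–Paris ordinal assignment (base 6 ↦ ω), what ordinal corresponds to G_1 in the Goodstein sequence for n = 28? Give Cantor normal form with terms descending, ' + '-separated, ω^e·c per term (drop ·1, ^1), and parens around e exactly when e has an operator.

i=0: 28 = 5^2 + 3 (b=5); 5→6: 6^2 + 3 = 39; 39−1 = 38
i=1: 38 = 6^2 + 2 (b=6); 6→7: 7^2 + 2 = 51; 51−1 = 50

ω^2 + 2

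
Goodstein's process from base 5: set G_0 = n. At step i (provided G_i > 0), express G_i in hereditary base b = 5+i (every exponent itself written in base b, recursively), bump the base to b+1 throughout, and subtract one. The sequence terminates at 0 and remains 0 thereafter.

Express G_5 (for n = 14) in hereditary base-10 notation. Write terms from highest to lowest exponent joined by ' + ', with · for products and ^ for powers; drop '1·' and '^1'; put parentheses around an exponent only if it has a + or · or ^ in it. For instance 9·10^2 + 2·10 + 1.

base 5: 14 = 2·5 + 4; at 6: 2·6 + 4 = 16; next = 15
base 6: 15 = 2·6 + 3; at 7: 2·7 + 3 = 17; next = 16
base 7: 16 = 2·7 + 2; at 8: 2·8 + 2 = 18; next = 17
base 8: 17 = 2·8 + 1; at 9: 2·9 + 1 = 19; next = 18
base 9: 18 = 2·9; at 10: 2·10 = 20; next = 19
base 10: 19 = 10 + 9; at 11: 11 + 9 = 20; next = 19

10 + 9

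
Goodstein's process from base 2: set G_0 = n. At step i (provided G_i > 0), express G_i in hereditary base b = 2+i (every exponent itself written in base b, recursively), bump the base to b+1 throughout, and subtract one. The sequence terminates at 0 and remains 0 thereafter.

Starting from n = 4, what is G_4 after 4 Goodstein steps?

(0) 4|_2 = 2^2 ↦ 3^3|_3 = 27 ⇒ 26
(1) 26|_3 = 2·3^2 + 2·3 + 2 ↦ 2·4^2 + 2·4 + 2|_4 = 42 ⇒ 41
(2) 41|_4 = 2·4^2 + 2·4 + 1 ↦ 2·5^2 + 2·5 + 1|_5 = 61 ⇒ 60
(3) 60|_5 = 2·5^2 + 2·5 ↦ 2·6^2 + 2·6|_6 = 84 ⇒ 83
(4) 83|_6 = 2·6^2 + 6 + 5 ↦ 2·7^2 + 7 + 5|_7 = 110 ⇒ 109

83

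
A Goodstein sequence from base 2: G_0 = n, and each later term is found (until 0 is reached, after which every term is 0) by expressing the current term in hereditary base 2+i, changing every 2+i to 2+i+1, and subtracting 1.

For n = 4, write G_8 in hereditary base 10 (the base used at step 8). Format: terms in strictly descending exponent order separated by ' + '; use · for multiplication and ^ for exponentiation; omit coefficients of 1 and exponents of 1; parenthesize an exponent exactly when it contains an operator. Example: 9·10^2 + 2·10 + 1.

4 —HB2→ 2^2 —bump→ 3^3 = 27 —(−1)→ 26
26 —HB3→ 2·3^2 + 2·3 + 2 —bump→ 2·4^2 + 2·4 + 2 = 42 —(−1)→ 41
41 —HB4→ 2·4^2 + 2·4 + 1 —bump→ 2·5^2 + 2·5 + 1 = 61 —(−1)→ 60
60 —HB5→ 2·5^2 + 2·5 —bump→ 2·6^2 + 2·6 = 84 —(−1)→ 83
83 —HB6→ 2·6^2 + 6 + 5 —bump→ 2·7^2 + 7 + 5 = 110 —(−1)→ 109
109 —HB7→ 2·7^2 + 7 + 4 —bump→ 2·8^2 + 8 + 4 = 140 —(−1)→ 139
139 —HB8→ 2·8^2 + 8 + 3 —bump→ 2·9^2 + 9 + 3 = 174 —(−1)→ 173
173 —HB9→ 2·9^2 + 9 + 2 —bump→ 2·10^2 + 10 + 2 = 212 —(−1)→ 211
211 —HB10→ 2·10^2 + 10 + 1 —bump→ 2·11^2 + 11 + 1 = 254 —(−1)→ 253

2·10^2 + 10 + 1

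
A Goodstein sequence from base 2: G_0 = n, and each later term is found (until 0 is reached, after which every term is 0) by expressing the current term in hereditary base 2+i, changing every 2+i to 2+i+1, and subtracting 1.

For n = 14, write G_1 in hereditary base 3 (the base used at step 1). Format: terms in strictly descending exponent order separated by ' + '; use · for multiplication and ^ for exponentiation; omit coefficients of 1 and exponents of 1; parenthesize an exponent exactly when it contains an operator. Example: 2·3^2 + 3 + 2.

14 —HB2→ 2^(2 + 1) + 2^2 + 2 —bump→ 3^(3 + 1) + 3^3 + 3 = 111 —(−1)→ 110
110 —HB3→ 3^(3 + 1) + 3^3 + 2 —bump→ 4^(4 + 1) + 4^4 + 2 = 1282 —(−1)→ 1281

3^(3 + 1) + 3^3 + 2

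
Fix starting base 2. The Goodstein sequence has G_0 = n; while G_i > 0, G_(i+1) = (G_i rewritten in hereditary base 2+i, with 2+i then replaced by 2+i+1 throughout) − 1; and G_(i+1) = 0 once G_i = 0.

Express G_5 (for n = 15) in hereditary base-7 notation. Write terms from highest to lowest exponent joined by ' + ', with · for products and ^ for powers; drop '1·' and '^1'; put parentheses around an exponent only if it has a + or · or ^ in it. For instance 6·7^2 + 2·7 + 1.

step 0: 15 = 2^(2 + 1) + 2^2 + 2 + 1; sub 3 for 2: 3^(3 + 1) + 3^3 + 3 + 1; = 112; G_1 = 112−1 = 111
step 1: 111 = 3^(3 + 1) + 3^3 + 3; sub 4 for 3: 4^(4 + 1) + 4^4 + 4; = 1284; G_2 = 1284−1 = 1283
step 2: 1283 = 4^(4 + 1) + 4^4 + 3; sub 5 for 4: 5^(5 + 1) + 5^5 + 3; = 18753; G_3 = 18753−1 = 18752
step 3: 18752 = 5^(5 + 1) + 5^5 + 2; sub 6 for 5: 6^(6 + 1) + 6^6 + 2; = 326594; G_4 = 326594−1 = 326593
step 4: 326593 = 6^(6 + 1) + 6^6 + 1; sub 7 for 6: 7^(7 + 1) + 7^7 + 1; = 6588345; G_5 = 6588345−1 = 6588344
step 5: 6588344 = 7^(7 + 1) + 7^7; sub 8 for 7: 8^(8 + 1) + 8^8; = 150994944; G_6 = 150994944−1 = 150994943

7^(7 + 1) + 7^7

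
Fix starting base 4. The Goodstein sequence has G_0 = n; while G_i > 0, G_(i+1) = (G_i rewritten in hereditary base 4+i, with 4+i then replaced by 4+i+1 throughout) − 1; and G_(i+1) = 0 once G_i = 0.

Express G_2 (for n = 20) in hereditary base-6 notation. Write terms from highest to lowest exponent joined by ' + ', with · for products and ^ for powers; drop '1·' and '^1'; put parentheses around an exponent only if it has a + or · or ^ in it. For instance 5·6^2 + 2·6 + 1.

6^2 + 3

base 4: 20 = 4^2 + 4; at 5: 5^2 + 5 = 30; next = 29
base 5: 29 = 5^2 + 4; at 6: 6^2 + 4 = 40; next = 39
base 6: 39 = 6^2 + 3; at 7: 7^2 + 3 = 52; next = 51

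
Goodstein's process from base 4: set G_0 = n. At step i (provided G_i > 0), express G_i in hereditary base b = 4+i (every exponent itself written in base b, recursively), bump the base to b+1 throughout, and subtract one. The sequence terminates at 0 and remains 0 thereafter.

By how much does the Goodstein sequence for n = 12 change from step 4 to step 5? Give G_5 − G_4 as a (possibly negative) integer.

1

step 0: 12 = 3·4; sub 5 for 4: 3·5; = 15; G_1 = 15−1 = 14
step 1: 14 = 2·5 + 4; sub 6 for 5: 2·6 + 4; = 16; G_2 = 16−1 = 15
step 2: 15 = 2·6 + 3; sub 7 for 6: 2·7 + 3; = 17; G_3 = 17−1 = 16
step 3: 16 = 2·7 + 2; sub 8 for 7: 2·8 + 2; = 18; G_4 = 18−1 = 17
step 4: 17 = 2·8 + 1; sub 9 for 8: 2·9 + 1; = 19; G_5 = 19−1 = 18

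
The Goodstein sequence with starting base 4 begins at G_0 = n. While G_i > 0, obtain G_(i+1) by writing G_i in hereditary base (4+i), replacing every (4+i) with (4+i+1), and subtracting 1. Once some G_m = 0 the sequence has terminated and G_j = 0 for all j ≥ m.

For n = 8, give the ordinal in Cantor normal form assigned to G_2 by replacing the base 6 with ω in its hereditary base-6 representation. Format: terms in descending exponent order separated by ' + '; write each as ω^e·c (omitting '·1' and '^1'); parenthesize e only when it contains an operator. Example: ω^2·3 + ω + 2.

ω + 3

i=0: 8 = 2·4 (b=4); 4→5: 2·5 = 10; 10−1 = 9
i=1: 9 = 5 + 4 (b=5); 5→6: 6 + 4 = 10; 10−1 = 9
i=2: 9 = 6 + 3 (b=6); 6→7: 7 + 3 = 10; 10−1 = 9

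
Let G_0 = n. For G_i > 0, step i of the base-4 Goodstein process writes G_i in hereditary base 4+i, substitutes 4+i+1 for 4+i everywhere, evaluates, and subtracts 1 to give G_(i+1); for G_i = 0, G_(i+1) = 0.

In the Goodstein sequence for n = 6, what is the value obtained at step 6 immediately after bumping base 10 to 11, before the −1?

step 0: 6 = 4 + 2; sub 5 for 4: 5 + 2; = 7; G_1 = 7−1 = 6
step 1: 6 = 5 + 1; sub 6 for 5: 6 + 1; = 7; G_2 = 7−1 = 6
step 2: 6 = 6; sub 7 for 6: 7; = 7; G_3 = 7−1 = 6
step 3: 6 = 6; sub 8 for 7: 6; = 6; G_4 = 6−1 = 5
step 4: 5 = 5; sub 9 for 8: 5; = 5; G_5 = 5−1 = 4
step 5: 4 = 4; sub 10 for 9: 4; = 4; G_6 = 4−1 = 3
step 6: 3 = 3; sub 11 for 10: 3; = 3; G_7 = 3−1 = 2

3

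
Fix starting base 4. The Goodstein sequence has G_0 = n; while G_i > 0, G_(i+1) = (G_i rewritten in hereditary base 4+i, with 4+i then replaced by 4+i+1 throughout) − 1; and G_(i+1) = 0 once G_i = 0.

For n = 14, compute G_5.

step 0: 14 = 3·4 + 2; sub 5 for 4: 3·5 + 2; = 17; G_1 = 17−1 = 16
step 1: 16 = 3·5 + 1; sub 6 for 5: 3·6 + 1; = 19; G_2 = 19−1 = 18
step 2: 18 = 3·6; sub 7 for 6: 3·7; = 21; G_3 = 21−1 = 20
step 3: 20 = 2·7 + 6; sub 8 for 7: 2·8 + 6; = 22; G_4 = 22−1 = 21
step 4: 21 = 2·8 + 5; sub 9 for 8: 2·9 + 5; = 23; G_5 = 23−1 = 22
step 5: 22 = 2·9 + 4; sub 10 for 9: 2·10 + 4; = 24; G_6 = 24−1 = 23

22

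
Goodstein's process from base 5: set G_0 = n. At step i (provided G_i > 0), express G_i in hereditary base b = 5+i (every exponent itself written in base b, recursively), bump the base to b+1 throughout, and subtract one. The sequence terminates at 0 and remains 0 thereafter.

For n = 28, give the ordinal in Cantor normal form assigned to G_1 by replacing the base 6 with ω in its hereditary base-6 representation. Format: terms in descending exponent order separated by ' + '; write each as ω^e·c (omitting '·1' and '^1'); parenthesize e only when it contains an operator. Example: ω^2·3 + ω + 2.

i=0: 28 = 5^2 + 3 (b=5); 5→6: 6^2 + 3 = 39; 39−1 = 38
i=1: 38 = 6^2 + 2 (b=6); 6→7: 7^2 + 2 = 51; 51−1 = 50

ω^2 + 2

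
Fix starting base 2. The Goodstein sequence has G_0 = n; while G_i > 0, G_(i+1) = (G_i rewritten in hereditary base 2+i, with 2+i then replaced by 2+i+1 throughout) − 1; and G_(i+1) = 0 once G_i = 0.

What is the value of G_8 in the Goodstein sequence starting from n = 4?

[0] 4 ≡ 2^2 (base 2). Lift 3: 27. −1: 26.
[1] 26 ≡ 2·3^2 + 2·3 + 2 (base 3). Lift 4: 42. −1: 41.
[2] 41 ≡ 2·4^2 + 2·4 + 1 (base 4). Lift 5: 61. −1: 60.
[3] 60 ≡ 2·5^2 + 2·5 (base 5). Lift 6: 84. −1: 83.
[4] 83 ≡ 2·6^2 + 6 + 5 (base 6). Lift 7: 110. −1: 109.
[5] 109 ≡ 2·7^2 + 7 + 4 (base 7). Lift 8: 140. −1: 139.
[6] 139 ≡ 2·8^2 + 8 + 3 (base 8). Lift 9: 174. −1: 173.
[7] 173 ≡ 2·9^2 + 9 + 2 (base 9). Lift 10: 212. −1: 211.

211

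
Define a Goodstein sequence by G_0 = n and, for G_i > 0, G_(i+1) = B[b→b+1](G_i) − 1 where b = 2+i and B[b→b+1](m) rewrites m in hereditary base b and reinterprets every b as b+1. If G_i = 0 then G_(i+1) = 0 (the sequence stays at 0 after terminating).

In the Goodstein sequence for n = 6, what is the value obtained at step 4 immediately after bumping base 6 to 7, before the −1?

98040

G_0 = 6. HB_2(6) = 2^2 + 2. Bump = 30. G_1 = 29.
G_1 = 29. HB_3(29) = 3^3 + 2. Bump = 258. G_2 = 257.
G_2 = 257. HB_4(257) = 4^4 + 1. Bump = 3126. G_3 = 3125.
G_3 = 3125. HB_5(3125) = 5^5. Bump = 46656. G_4 = 46655.
G_4 = 46655. HB_6(46655) = 5·6^5 + 5·6^4 + 5·6^3 + 5·6^2 + 5·6 + 5. Bump = 98040. G_5 = 98039.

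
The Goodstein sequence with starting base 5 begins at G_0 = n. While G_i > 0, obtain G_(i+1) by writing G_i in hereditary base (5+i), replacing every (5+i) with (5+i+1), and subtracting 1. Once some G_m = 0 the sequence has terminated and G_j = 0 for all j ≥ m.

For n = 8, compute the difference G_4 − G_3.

0

step 0: 8 = 5 + 3; sub 6 for 5: 6 + 3; = 9; G_1 = 9−1 = 8
step 1: 8 = 6 + 2; sub 7 for 6: 7 + 2; = 9; G_2 = 9−1 = 8
step 2: 8 = 7 + 1; sub 8 for 7: 8 + 1; = 9; G_3 = 9−1 = 8
step 3: 8 = 8; sub 9 for 8: 9; = 9; G_4 = 9−1 = 8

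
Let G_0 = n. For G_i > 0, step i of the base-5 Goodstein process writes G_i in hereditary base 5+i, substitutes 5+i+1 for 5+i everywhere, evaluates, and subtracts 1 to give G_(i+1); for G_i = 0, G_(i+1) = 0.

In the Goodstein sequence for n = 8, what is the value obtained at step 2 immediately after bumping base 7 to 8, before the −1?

9

base 5: 8 = 5 + 3; at 6: 6 + 3 = 9; next = 8
base 6: 8 = 6 + 2; at 7: 7 + 2 = 9; next = 8
base 7: 8 = 7 + 1; at 8: 8 + 1 = 9; next = 8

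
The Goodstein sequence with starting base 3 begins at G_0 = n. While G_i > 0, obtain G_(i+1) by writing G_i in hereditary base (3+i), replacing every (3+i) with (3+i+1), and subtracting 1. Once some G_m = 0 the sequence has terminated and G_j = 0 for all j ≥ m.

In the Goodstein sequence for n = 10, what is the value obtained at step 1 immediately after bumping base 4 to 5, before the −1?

[0] 10 ≡ 3^2 + 1 (base 3). Lift 4: 17. −1: 16.
[1] 16 ≡ 4^2 (base 4). Lift 5: 25. −1: 24.

25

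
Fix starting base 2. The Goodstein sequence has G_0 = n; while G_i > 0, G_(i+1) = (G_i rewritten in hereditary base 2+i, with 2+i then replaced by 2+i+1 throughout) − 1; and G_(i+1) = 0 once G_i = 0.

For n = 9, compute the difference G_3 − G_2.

8819

base 2: 9 = 2^(2 + 1) + 1; at 3: 3^(3 + 1) + 1 = 82; next = 81
base 3: 81 = 3^(3 + 1); at 4: 4^(4 + 1) = 1024; next = 1023
base 4: 1023 = 3·4^4 + 3·4^3 + 3·4^2 + 3·4 + 3; at 5: 3·5^5 + 3·5^3 + 3·5^2 + 3·5 + 3 = 9843; next = 9842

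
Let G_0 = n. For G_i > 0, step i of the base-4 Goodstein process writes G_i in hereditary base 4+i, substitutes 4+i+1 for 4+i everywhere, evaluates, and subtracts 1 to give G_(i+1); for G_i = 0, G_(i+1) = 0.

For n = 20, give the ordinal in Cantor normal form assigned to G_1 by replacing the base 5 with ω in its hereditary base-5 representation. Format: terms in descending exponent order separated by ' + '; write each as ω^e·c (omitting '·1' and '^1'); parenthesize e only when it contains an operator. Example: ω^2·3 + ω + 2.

i=0: 20 = 4^2 + 4 (b=4); 4→5: 5^2 + 5 = 30; 30−1 = 29
i=1: 29 = 5^2 + 4 (b=5); 5→6: 6^2 + 4 = 40; 40−1 = 39

ω^2 + 4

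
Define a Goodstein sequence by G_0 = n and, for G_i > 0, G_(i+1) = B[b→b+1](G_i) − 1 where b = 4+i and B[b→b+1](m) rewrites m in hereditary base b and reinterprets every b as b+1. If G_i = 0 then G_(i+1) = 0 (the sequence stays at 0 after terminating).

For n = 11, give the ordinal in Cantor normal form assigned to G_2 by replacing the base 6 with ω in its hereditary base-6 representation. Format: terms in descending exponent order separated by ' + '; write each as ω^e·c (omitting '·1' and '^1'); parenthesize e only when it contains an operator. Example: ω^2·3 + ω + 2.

ω·2 + 1

base 4: 11 = 2·4 + 3; at 5: 2·5 + 3 = 13; next = 12
base 5: 12 = 2·5 + 2; at 6: 2·6 + 2 = 14; next = 13
base 6: 13 = 2·6 + 1; at 7: 2·7 + 1 = 15; next = 14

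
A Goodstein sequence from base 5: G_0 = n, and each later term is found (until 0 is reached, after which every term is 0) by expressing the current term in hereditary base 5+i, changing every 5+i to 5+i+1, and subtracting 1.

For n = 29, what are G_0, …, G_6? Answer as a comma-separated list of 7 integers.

29, 39, 51, 65, 81, 99, 107

29 —HB5→ 5^2 + 4 —bump→ 6^2 + 4 = 40 —(−1)→ 39
39 —HB6→ 6^2 + 3 —bump→ 7^2 + 3 = 52 —(−1)→ 51
51 —HB7→ 7^2 + 2 —bump→ 8^2 + 2 = 66 —(−1)→ 65
65 —HB8→ 8^2 + 1 —bump→ 9^2 + 1 = 82 —(−1)→ 81
81 —HB9→ 9^2 —bump→ 10^2 = 100 —(−1)→ 99
99 —HB10→ 9·10 + 9 —bump→ 9·11 + 9 = 108 —(−1)→ 107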